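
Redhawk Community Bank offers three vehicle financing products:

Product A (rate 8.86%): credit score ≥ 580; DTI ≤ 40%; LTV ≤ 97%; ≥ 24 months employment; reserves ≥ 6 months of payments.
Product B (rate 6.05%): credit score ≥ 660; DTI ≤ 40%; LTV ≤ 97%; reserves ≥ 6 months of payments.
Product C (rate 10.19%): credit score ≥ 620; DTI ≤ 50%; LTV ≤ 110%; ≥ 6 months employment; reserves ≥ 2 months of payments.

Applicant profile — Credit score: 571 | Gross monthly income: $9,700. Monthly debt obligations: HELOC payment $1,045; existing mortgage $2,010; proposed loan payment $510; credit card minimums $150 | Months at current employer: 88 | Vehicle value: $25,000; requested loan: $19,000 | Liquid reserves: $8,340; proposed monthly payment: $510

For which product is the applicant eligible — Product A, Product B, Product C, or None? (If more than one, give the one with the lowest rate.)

Total debts = (1,045 + 2,010 + 510 + 150) = 3,715; DTI = 3,715/9,700 = 38.3%.
LTV = 19,000/25,000 = 76%.
Reserves = 8,340/510 = 16.4 months.
Product A: score 571 < 580; DTI 38.3% ≤ 40%; LTV 76% ≤ 97%; employment 88 ≥ 24 mo; reserves 16.4 ≥ 6 mo → does not qualify.
Product B: score 571 < 660; DTI 38.3% ≤ 40%; LTV 76% ≤ 97%; reserves 16.4 ≥ 6 mo → does not qualify.
Product C: score 571 < 620; DTI 38.3% ≤ 50%; LTV 76% ≤ 110%; employment 88 ≥ 6 mo; reserves 16.4 ≥ 2 mo → does not qualify.

None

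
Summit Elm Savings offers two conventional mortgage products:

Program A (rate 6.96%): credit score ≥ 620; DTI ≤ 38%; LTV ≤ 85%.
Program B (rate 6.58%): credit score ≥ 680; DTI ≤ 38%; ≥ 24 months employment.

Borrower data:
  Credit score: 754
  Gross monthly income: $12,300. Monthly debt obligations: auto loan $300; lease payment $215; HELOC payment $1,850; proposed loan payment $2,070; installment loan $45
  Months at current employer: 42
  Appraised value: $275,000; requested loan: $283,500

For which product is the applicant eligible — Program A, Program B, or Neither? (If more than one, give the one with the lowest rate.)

Program B

Total debts = (300 + 215 + 1,850 + 2,070 + 45) = 4,480; DTI = 4,480/12,300 = 36.4%.
LTV = 283,500/275,000 = 103.1%.
Program A: score 754 ≥ 620; DTI 36.4% ≤ 38%; LTV 103.1% > 85% → does not qualify.
Program B: score 754 ≥ 680; DTI 36.4% ≤ 38%; employment 42 ≥ 24 mo → qualifies.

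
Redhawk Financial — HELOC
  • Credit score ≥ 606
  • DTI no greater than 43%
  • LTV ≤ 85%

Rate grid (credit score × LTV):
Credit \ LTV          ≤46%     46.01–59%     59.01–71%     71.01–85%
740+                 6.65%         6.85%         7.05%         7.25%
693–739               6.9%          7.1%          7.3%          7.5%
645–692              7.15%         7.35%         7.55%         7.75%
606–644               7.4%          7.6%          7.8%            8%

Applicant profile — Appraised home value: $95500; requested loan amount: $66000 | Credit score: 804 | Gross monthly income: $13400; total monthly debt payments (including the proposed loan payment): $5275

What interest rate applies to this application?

7.05%

Credit score 804 ≥ 606; DTI: 5,275 ÷ 13,400 = 39.4%, within the 43% cap
LTV = 66,000/95,500 = 69.1% ≤ 85%
Row: 804 falls in 740+. Column: 69.1% falls in 59.01–71%. Rate = 7.05%.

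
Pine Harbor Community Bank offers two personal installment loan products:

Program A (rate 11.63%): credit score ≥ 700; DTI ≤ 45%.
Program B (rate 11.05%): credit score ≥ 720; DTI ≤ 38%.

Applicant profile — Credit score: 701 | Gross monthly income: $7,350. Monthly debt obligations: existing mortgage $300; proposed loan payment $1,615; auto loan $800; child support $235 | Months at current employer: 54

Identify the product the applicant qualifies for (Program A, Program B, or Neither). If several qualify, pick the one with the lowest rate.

Program A

Total debts = (300 + 1,615 + 800 + 235) = 2,950; DTI = 2,950/7,350 = 40.1%.
Program A: score 701 ≥ 700; DTI 40.1% ≤ 45% → qualifies.
Program B: score 701 < 720; DTI 40.1% > 38% → does not qualify.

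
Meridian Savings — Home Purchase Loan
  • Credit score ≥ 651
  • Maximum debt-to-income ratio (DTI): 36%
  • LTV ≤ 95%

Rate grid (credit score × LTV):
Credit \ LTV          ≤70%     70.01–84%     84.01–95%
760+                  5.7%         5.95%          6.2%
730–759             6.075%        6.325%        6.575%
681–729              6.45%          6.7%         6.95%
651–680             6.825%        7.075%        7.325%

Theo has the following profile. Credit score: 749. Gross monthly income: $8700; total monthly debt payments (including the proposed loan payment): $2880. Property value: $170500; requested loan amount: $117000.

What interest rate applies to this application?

6.075%

Credit score 749 ≥ 651; Debt-to-income = 2,880/8,700 = 33.1% — meets 36% limit
LTV = 117,000/170,500 = 68.6% ≤ 95%
Row: 749 falls in 730–759. Column: 68.6% falls in ≤70%. Rate = 6.075%.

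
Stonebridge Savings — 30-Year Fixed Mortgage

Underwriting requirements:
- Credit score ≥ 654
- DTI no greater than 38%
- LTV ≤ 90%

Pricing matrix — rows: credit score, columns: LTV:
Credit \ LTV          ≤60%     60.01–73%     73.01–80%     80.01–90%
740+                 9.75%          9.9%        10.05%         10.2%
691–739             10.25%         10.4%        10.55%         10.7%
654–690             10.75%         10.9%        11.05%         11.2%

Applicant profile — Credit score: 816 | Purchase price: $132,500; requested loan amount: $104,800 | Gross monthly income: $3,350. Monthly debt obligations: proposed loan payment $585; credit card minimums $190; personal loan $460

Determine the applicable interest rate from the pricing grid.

Credit score 816 ≥ 654; Total monthly debts = (585 + 190 + 460) = 1,235. DTI: 1,235 ÷ 3,350 = 36.9%, within the 38% cap
LTV = 104,800/132,500 = 79.1% ≤ 90%
Row: 816 falls in 740+. Column: 79.1% falls in 73.01–80%. Rate = 10.05%.

10.05%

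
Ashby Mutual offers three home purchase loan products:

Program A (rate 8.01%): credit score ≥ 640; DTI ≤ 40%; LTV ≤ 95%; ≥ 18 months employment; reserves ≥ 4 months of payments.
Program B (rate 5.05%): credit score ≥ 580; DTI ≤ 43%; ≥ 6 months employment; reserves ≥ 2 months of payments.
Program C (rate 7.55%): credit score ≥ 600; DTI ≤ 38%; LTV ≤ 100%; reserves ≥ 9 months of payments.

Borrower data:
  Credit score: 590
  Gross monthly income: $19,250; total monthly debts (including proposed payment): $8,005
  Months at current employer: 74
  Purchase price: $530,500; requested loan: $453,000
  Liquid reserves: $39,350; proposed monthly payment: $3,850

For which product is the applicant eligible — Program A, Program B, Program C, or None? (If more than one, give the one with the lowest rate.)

DTI = 8,005/19,250 = 41.6%.
LTV = 453,000/530,500 = 85.4%.
Reserves = 39,350/3,850 = 10.2 months.
Program A: score 590 < 640; DTI 41.6% > 40%; LTV 85.4% ≤ 95%; employment 74 ≥ 18 mo; reserves 10.2 ≥ 4 mo → does not qualify.
Program B: score 590 ≥ 580; DTI 41.6% ≤ 43%; employment 74 ≥ 6 mo; reserves 10.2 ≥ 2 mo → qualifies.
Program C: score 590 < 600; DTI 41.6% > 38%; LTV 85.4% ≤ 100%; reserves 10.2 ≥ 9 mo → does not qualify.

Program B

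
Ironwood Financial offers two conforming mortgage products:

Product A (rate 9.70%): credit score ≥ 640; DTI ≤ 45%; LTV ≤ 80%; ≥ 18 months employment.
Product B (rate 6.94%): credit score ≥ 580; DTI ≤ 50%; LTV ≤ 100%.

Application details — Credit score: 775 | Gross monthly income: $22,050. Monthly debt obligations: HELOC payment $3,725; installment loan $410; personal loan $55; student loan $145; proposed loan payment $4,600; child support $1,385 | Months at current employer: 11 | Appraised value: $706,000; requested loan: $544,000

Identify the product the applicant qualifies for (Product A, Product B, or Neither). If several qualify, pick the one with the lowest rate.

Product B

Total debts = (3,725 + 410 + 55 + 145 + 4,600 + 1,385) = 10,320; DTI = 10,320/22,050 = 46.8%.
LTV = 544,000/706,000 = 77.1%.
Product A: score 775 ≥ 640; DTI 46.8% > 45%; LTV 77.1% ≤ 80%; employment 11 < 18 mo → does not qualify.
Product B: score 775 ≥ 580; DTI 46.8% ≤ 50%; LTV 77.1% ≤ 100% → qualifies.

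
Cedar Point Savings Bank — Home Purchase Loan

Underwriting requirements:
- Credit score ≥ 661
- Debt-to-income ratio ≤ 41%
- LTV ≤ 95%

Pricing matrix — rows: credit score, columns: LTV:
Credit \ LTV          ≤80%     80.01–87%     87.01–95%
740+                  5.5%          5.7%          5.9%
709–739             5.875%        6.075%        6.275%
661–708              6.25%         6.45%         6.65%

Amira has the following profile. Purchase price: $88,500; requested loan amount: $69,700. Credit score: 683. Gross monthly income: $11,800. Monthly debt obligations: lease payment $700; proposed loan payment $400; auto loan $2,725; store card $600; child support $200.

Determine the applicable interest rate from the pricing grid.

6.25%

Credit score 683 ≥ 661; Total monthly debts = (700 + 400 + 2,725 + 600 + 200) = 4,625. DTI: 4,625 ÷ 11,800 = 39.2%, within the 41% cap
LTV: 69,700 ÷ 88,500 = 78.8%, within 95% cap
Row: 683 falls in 661–708. Column: 78.8% falls in ≤80%. Rate = 6.25%.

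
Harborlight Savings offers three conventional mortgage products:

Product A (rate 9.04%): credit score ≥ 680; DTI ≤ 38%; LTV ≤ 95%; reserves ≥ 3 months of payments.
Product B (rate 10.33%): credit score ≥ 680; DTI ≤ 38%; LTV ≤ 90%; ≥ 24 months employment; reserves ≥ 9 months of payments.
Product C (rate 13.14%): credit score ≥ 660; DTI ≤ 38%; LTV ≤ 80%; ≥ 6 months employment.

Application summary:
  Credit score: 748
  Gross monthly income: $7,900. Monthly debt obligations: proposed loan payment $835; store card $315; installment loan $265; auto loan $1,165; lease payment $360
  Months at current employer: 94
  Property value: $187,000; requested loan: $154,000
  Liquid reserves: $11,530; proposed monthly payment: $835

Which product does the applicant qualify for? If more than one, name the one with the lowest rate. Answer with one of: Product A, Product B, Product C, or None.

Product A

Total debts = (835 + 315 + 265 + 1,165 + 360) = 2,940; DTI = 2,940/7,900 = 37.2%.
LTV = 154,000/187,000 = 82.4%.
Reserves = 11,530/835 = 13.8 months.
Product A: score 748 ≥ 680; DTI 37.2% ≤ 38%; LTV 82.4% ≤ 95%; reserves 13.8 ≥ 3 mo → qualifies.
Product B: score 748 ≥ 680; DTI 37.2% ≤ 38%; LTV 82.4% ≤ 90%; employment 94 ≥ 24 mo; reserves 13.8 ≥ 9 mo → qualifies.
Product C: score 748 ≥ 660; DTI 37.2% ≤ 38%; LTV 82.4% > 80%; employment 94 ≥ 6 mo → does not qualify.
Qualifying: Product A, Product B. Lowest rate is 9.04% → Product A.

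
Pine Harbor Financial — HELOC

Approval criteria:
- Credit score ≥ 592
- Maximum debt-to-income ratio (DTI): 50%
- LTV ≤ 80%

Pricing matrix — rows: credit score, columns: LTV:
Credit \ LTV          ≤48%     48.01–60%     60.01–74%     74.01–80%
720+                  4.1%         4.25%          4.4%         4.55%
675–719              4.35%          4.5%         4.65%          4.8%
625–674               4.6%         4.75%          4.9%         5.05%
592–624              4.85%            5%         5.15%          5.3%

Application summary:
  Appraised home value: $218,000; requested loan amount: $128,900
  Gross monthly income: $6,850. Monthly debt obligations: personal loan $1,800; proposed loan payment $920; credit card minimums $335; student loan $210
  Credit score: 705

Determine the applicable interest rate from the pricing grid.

4.5%

Credit score 705 ≥ 592; Total monthly debts = (1,800 + 920 + 335 + 210) = 3,265. DTI: 3,265 ÷ 6,850 = 47.7%, within the 50% cap
LTV = 128,900/218,000 = 59.1% ≤ 80%
Credit 705 → row 675–719; LTV 59.1% → column 48.01–60%. Grid cell → 4.5%.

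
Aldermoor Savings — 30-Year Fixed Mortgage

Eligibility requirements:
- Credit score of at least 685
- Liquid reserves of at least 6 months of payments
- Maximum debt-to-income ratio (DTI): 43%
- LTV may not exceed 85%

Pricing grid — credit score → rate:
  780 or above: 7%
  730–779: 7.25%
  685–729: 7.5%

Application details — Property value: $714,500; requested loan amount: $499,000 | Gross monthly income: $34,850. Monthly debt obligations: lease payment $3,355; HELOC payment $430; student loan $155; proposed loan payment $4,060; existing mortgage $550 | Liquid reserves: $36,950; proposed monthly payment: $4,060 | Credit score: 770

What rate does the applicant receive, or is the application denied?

Credit score 770 ≥ 685 (meets minimum)
Loan-to-value = 499,000/714,500 = 69.8% — pass (85% max)
Liquid reserves cover 36,950/4,060 = 9.1 months — ≥ 6 required
Total monthly debts = (3,355 + 430 + 155 + 4,060 + 550) = 8,550. DTI: 8,550 ÷ 34,850 = 24.5%, within the 43% cap
All requirements met. Score 770 falls in the 730–779 tier → 7.25%.

Approved at 7.25%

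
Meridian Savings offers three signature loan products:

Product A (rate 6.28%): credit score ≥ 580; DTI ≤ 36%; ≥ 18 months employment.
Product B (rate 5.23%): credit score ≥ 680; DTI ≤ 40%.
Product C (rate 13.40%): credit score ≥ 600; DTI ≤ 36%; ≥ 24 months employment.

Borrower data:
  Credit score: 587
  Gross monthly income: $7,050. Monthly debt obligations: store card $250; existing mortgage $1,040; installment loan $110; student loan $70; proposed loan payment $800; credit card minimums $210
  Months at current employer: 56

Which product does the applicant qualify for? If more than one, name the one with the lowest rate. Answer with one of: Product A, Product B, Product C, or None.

Total debts = (250 + 1,040 + 110 + 70 + 800 + 210) = 2,480; DTI = 2,480/7,050 = 35.2%.
Product A: score 587 ≥ 580; DTI 35.2% ≤ 36%; employment 56 ≥ 18 mo → qualifies.
Product B: score 587 < 680; DTI 35.2% ≤ 40% → does not qualify.
Product C: score 587 < 600; DTI 35.2% ≤ 36%; employment 56 ≥ 24 mo → does not qualify.

Product A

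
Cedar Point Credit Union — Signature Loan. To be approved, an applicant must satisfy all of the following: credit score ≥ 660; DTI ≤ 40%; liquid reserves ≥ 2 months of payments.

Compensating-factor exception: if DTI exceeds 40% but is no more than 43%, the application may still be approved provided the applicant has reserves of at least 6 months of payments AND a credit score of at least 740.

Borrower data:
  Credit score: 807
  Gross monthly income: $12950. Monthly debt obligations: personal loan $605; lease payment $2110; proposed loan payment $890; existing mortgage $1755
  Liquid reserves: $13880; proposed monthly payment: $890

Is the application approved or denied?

Approved

Credit score 807 ≥ 660 (meets base)
Total debts = (605 + 2,110 + 890 + 1,755) = 5,360. DTI: 5,360 ÷ 12,950 = 41.4%, over the 40% base limit.
Liquid reserves cover 13,880/890 = 15.6 months — ≥ 2 required
41.4% falls in the override range (40%–43%), so the compensating-factor test applies.
Reserves 15.6 ≥ 6 months; credit score 807 ≥ 740.
Both override conditions satisfied; DTI exception granted.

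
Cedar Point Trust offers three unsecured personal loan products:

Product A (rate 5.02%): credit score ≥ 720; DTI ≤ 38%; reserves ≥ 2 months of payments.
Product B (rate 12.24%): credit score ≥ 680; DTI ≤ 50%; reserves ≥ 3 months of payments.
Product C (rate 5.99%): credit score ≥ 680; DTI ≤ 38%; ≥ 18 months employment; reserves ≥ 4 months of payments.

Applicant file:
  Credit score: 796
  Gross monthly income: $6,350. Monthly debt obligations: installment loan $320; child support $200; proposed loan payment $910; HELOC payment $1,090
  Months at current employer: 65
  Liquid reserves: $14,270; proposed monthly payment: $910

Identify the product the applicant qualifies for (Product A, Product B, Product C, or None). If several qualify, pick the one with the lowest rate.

Product B

Total debts = (320 + 200 + 910 + 1,090) = 2,520; DTI = 2,520/6,350 = 39.7%.
Reserves = 14,270/910 = 15.7 months.
Product A: score 796 ≥ 720; DTI 39.7% > 38%; reserves 15.7 ≥ 2 mo → does not qualify.
Product B: score 796 ≥ 680; DTI 39.7% ≤ 50%; reserves 15.7 ≥ 3 mo → qualifies.
Product C: score 796 ≥ 680; DTI 39.7% > 38%; employment 65 ≥ 18 mo; reserves 15.7 ≥ 4 mo → does not qualify.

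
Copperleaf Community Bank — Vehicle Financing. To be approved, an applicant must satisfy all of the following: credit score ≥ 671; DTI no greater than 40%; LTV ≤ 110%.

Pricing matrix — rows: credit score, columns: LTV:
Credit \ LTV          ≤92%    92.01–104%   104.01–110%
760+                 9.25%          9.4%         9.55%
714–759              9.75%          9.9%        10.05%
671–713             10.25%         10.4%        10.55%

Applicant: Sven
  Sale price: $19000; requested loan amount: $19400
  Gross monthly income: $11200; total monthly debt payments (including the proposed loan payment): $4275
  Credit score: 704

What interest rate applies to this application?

10.4%

Credit score 704 ≥ 671; DTI: 4,275 ÷ 11,200 = 38.2%, within the 40% cap
LTV: 19,400 ÷ 19,000 = 102.1%, within 110% cap
Credit 704 → row 671–713; LTV 102.1% → column 92.01–104%. Grid cell → 10.4%.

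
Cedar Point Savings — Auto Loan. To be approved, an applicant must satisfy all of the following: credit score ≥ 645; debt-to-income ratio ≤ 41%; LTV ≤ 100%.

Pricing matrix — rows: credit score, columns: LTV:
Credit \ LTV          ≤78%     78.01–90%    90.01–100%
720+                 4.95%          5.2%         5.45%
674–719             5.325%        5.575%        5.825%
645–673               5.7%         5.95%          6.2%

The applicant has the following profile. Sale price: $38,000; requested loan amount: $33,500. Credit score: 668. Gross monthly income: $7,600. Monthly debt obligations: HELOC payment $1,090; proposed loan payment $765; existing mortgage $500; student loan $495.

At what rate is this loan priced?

Credit score 668 ≥ 645; Total monthly debts = (1,090 + 765 + 500 + 495) = 2,850. DTI = 2,850/7,600 = 37.5% ≤ 41%
LTV = 33,500/38,000 = 88.2% ≤ 100%
Score 668 is in the 645–673 band; LTV 88.2% is in the 78.01–90% band → 5.95%.

5.95%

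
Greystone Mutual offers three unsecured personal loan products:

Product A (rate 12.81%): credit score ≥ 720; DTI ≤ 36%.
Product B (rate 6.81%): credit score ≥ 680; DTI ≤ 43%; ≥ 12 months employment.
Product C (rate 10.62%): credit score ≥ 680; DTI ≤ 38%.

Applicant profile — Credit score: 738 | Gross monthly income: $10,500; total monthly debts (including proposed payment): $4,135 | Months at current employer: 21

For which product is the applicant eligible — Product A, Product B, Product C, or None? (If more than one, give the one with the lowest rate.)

Product B

DTI = 4,135/10,500 = 39.4%.
Product A: score 738 ≥ 720; DTI 39.4% > 36% → does not qualify.
Product B: score 738 ≥ 680; DTI 39.4% ≤ 43%; employment 21 ≥ 12 mo → qualifies.
Product C: score 738 ≥ 680; DTI 39.4% > 38% → does not qualify.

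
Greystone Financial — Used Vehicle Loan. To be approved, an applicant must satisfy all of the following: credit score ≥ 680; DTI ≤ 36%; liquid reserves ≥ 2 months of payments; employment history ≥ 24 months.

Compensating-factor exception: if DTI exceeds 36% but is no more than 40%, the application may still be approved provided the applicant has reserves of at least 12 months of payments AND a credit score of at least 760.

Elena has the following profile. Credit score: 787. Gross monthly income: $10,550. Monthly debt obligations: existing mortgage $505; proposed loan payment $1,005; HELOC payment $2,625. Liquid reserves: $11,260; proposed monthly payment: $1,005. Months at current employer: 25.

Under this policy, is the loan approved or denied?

Denied

Credit score 787 ≥ 680 (meets base)
Total debts = (505 + 1,005 + 2,625) = 4,135. DTI: 4,135 ÷ 10,550 = 39.2%, over the 36% base limit.
Liquid reserves cover 11,260/1,005 = 11.2 months — ≥ 2 required
Employment 25 ≥ 24 months
39.2% falls in the override range (36%–40%), so the compensating-factor test applies.
Reserves 11.2 < 12 months; credit score 787 ≥ 760.
Compensating-factor requirement not fully met.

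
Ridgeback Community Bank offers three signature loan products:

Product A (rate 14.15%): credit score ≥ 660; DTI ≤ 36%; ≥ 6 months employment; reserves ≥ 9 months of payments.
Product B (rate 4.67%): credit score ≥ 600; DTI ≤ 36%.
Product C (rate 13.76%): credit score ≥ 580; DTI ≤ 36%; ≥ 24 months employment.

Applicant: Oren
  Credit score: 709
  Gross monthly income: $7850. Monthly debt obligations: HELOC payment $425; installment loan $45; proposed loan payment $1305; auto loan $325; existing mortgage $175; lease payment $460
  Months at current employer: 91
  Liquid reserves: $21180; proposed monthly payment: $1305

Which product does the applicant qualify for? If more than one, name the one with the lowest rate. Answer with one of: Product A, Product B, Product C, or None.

Product B

Total debts = (425 + 45 + 1,305 + 325 + 175 + 460) = 2,735; DTI = 2,735/7,850 = 34.8%.
Reserves = 21,180/1,305 = 16.2 months.
Product A: score 709 ≥ 660; DTI 34.8% ≤ 36%; employment 91 ≥ 6 mo; reserves 16.2 ≥ 9 mo → qualifies.
Product B: score 709 ≥ 600; DTI 34.8% ≤ 36% → qualifies.
Product C: score 709 ≥ 580; DTI 34.8% ≤ 36%; employment 91 ≥ 24 mo → qualifies.
Qualifying: Product A, Product B, Product C. Lowest rate is 4.67% → Product B.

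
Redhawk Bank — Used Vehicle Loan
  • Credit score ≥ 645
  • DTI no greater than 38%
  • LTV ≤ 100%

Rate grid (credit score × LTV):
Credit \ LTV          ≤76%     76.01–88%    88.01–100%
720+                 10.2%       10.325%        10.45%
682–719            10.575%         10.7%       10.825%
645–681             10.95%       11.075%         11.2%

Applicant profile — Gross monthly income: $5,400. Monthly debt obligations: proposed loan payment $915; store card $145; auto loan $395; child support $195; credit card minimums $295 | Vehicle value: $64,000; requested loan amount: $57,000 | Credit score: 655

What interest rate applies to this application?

Credit score 655 ≥ 645; Total monthly debts = (915 + 145 + 395 + 195 + 295) = 1,945. Debt-to-income = 1,945/5,400 = 36% — meets 38% limit
LTV = 57,000/64,000 = 89.1% ≤ 100%
Score 655 is in the 645–681 band; LTV 89.1% is in the 88.01–100% band → 11.2%.

11.2%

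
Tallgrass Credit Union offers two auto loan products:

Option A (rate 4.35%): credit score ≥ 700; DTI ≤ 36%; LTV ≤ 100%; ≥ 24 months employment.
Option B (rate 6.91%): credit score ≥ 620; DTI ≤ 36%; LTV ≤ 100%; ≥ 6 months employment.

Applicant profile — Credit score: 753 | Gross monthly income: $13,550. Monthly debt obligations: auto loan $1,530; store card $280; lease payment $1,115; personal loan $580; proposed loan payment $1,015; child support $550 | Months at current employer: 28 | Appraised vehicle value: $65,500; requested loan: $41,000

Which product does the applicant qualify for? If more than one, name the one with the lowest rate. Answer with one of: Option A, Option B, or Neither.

Total debts = (1,530 + 280 + 1,115 + 580 + 1,015 + 550) = 5,070; DTI = 5,070/13,550 = 37.4%.
LTV = 41,000/65,500 = 62.6%.
Option A: score 753 ≥ 700; DTI 37.4% > 36%; LTV 62.6% ≤ 100%; employment 28 ≥ 24 mo → does not qualify.
Option B: score 753 ≥ 620; DTI 37.4% > 36%; LTV 62.6% ≤ 100%; employment 28 ≥ 6 mo → does not qualify.

Neither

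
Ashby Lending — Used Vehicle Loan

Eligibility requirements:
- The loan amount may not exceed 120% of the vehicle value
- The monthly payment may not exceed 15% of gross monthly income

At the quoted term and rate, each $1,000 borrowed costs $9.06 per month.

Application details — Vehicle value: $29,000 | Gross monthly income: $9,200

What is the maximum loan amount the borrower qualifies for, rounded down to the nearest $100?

Payment cap: 15% × $9,200 = $1,380/month.
At $9.06 per $1,000, that supports 1,380/9.06 × 1,000 ≈ $152,317 → $152,300.
LTV cap: 120% × $29,000 = $34,800 → $34,800.
Binding constraint: loan-to-value.

$34,800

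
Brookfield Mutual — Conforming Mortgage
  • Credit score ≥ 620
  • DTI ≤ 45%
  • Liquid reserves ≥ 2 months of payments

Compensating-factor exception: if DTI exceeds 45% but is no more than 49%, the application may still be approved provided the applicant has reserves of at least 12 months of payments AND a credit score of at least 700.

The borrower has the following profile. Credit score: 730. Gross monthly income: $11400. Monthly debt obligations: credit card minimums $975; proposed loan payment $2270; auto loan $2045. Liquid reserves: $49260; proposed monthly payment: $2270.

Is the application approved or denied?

Credit score 730 ≥ 620 (meets base)
Total debts = (975 + 2,270 + 2,045) = 5,290. DTI = 5,290/11,400 = 46.4% > 45% — standard DTI limit exceeded.
Reserves: 49,260 ÷ 2,270 = 21.7 months (meets 2-month minimum)
DTI 46.4% is within the 45%–49% exception band; checking compensating factors.
Override check — reserves: 21.7 mo (ok); score: 730 (ok).
Both override conditions satisfied; DTI exception granted.

Approved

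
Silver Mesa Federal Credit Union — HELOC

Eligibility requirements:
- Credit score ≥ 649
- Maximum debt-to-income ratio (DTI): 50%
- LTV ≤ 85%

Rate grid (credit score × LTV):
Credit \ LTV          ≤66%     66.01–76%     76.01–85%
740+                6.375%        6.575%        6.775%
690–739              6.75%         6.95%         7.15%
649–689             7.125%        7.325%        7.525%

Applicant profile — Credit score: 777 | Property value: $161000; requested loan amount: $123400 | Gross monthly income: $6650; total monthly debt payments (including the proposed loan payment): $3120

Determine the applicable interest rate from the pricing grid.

Credit score 777 ≥ 649; DTI: 3,120 ÷ 6,650 = 46.9%, within the 50% cap
LTV: 123,400 ÷ 161,000 = 76.6%, within 85% cap
Score 777 is in the 740+ band; LTV 76.6% is in the 76.01–85% band → 6.775%.

6.775%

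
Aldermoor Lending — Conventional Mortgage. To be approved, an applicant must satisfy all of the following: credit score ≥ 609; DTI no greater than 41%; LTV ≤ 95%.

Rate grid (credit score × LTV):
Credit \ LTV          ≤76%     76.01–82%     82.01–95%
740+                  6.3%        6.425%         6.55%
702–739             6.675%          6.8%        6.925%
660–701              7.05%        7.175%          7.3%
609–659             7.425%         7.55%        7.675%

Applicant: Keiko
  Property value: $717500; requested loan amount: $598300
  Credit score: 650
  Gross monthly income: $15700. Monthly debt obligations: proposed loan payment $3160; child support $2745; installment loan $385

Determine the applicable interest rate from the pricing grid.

7.675%

Credit score 650 ≥ 609; Total monthly debts = (3,160 + 2,745 + 385) = 6,290. DTI = 6,290/15,700 = 40.1% ≤ 41%
Loan-to-value = 598,300/717,500 = 83.4% — pass (95% max)
Row: 650 falls in 609–659. Column: 83.4% falls in 82.01–95%. Rate = 7.675%.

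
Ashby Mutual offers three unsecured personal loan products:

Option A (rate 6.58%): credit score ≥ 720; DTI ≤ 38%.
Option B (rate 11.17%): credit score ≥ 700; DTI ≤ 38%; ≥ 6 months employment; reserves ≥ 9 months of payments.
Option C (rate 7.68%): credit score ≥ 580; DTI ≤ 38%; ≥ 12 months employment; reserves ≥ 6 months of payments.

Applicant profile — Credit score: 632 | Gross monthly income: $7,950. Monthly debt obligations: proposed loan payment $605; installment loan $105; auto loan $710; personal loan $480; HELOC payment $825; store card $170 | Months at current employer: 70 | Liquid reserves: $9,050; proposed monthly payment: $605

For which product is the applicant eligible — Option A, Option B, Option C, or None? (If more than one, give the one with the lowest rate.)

Option C

Total debts = (605 + 105 + 710 + 480 + 825 + 170) = 2,895; DTI = 2,895/7,950 = 36.4%.
Reserves = 9,050/605 = 15.0 months.
Option A: score 632 < 720; DTI 36.4% ≤ 38% → does not qualify.
Option B: score 632 < 700; DTI 36.4% ≤ 38%; employment 70 ≥ 6 mo; reserves 15.0 ≥ 9 mo → does not qualify.
Option C: score 632 ≥ 580; DTI 36.4% ≤ 38%; employment 70 ≥ 12 mo; reserves 15.0 ≥ 6 mo → qualifies.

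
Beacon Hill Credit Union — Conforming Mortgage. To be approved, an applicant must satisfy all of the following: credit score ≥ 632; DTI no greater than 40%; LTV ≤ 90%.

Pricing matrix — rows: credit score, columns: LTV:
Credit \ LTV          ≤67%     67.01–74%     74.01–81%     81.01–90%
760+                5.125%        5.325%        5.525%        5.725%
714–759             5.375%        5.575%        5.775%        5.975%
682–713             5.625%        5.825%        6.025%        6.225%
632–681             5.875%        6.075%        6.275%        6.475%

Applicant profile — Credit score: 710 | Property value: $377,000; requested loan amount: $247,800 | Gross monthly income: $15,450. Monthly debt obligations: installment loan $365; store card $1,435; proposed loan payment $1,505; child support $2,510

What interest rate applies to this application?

5.625%

Credit score 710 ≥ 632; Total monthly debts = (365 + 1,435 + 1,505 + 2,510) = 5,815. DTI = 5,815/15,450 = 37.6% ≤ 40%
LTV: 247,800 ÷ 377,000 = 65.7%, within 90% cap
Credit 710 → row 682–713; LTV 65.7% → column ≤67%. Grid cell → 5.625%.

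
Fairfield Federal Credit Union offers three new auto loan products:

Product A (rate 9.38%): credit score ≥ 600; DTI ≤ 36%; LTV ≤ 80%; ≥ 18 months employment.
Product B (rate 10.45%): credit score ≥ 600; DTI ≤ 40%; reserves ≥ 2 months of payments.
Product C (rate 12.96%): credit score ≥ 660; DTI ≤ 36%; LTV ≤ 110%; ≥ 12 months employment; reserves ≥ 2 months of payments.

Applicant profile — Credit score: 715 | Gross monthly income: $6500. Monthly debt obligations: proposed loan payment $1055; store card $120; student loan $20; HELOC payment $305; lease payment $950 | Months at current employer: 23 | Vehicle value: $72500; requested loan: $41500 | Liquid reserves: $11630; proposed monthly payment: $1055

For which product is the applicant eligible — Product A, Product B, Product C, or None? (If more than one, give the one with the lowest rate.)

Product B

Total debts = (1,055 + 120 + 20 + 305 + 950) = 2,450; DTI = 2,450/6,500 = 37.7%.
LTV = 41,500/72,500 = 57.2%.
Reserves = 11,630/1,055 = 11.0 months.
Product A: score 715 ≥ 600; DTI 37.7% > 36%; LTV 57.2% ≤ 80%; employment 23 ≥ 18 mo → does not qualify.
Product B: score 715 ≥ 600; DTI 37.7% ≤ 40%; reserves 11.0 ≥ 2 mo → qualifies.
Product C: score 715 ≥ 660; DTI 37.7% > 36%; LTV 57.2% ≤ 110%; employment 23 ≥ 12 mo; reserves 11.0 ≥ 2 mo → does not qualify.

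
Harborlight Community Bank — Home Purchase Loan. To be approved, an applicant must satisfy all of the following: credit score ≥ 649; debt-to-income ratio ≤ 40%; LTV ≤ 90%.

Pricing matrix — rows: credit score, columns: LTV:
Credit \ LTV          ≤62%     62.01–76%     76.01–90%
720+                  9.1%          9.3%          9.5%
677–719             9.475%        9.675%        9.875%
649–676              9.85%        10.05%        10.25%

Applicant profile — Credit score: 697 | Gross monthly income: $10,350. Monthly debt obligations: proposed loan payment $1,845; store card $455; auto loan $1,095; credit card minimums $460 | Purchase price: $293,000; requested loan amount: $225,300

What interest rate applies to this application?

9.875%

Credit score 697 ≥ 649; Total monthly debts = (1,845 + 455 + 1,095 + 460) = 3,855. Debt-to-income = 3,855/10,350 = 37.2% — meets 40% limit
LTV = 225,300/293,000 = 76.9% ≤ 90%
Credit 697 → row 677–719; LTV 76.9% → column 76.01–90%. Grid cell → 9.875%.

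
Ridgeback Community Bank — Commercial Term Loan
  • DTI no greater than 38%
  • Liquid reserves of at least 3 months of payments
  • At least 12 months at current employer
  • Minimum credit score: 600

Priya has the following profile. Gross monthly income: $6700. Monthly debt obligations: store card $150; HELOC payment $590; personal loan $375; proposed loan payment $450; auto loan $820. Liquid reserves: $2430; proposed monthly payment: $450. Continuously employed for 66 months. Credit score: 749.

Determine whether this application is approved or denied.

Approved

Total monthly debts = (150 + 590 + 375 + 450 + 820) = 2,385. Debt-to-income = 2,385/6,700 = 35.6% — meets 38% limit
Reserves = 2,430/450 = 5.4 months ≥ 3
Employment 66 ≥ 12 months
Credit score 749 ≥ 600 (meets)
All criteria satisfied.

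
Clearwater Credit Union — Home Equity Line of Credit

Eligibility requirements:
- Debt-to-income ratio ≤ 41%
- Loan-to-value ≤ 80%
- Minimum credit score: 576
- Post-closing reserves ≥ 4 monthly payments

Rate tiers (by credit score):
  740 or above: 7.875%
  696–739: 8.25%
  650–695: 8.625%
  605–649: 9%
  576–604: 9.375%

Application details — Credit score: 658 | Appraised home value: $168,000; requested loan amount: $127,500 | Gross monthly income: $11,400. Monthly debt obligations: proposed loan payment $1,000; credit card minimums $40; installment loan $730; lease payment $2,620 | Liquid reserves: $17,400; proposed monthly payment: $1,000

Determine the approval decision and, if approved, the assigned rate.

Approved at 8.625%

Credit score 658 ≥ 576 (meets minimum)
LTV: 127,500 ÷ 168,000 = 75.9%, within 80% cap
Total monthly debts = (1,000 + 40 + 730 + 2,620) = 4,390. Debt-to-income = 4,390/11,400 = 38.5% — meets 41% limit
Reserves: 17,400 ÷ 1,000 = 17.4 months (meets 4-month minimum)
All requirements met. Score 658 falls in the 650–695 tier → 8.625%.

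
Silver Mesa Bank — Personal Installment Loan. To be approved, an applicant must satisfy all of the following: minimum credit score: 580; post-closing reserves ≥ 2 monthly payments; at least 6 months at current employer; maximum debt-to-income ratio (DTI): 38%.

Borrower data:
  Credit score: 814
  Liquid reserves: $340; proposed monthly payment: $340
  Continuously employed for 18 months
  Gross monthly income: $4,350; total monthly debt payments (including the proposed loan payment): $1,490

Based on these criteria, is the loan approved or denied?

Credit score 814 ≥ 580 (meets)
Reserves = 340/340 = 1.0 months < 2
Employment 18 ≥ 6 months
Debt-to-income = 1,490/4,350 = 34.3% — meets 38% limit
Fails on reserves.

Denied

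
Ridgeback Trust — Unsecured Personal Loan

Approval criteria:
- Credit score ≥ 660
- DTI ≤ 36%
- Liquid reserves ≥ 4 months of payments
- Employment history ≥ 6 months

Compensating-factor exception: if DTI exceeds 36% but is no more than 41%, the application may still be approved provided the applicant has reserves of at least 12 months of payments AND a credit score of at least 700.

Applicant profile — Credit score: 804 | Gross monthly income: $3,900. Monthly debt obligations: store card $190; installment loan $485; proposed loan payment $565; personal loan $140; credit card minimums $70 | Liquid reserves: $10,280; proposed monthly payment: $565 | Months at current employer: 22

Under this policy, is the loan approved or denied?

Approved

Credit score 804 ≥ 660 (meets base)
Total debts = (190 + 485 + 565 + 140 + 70) = 1,450. DTI: 1,450 ÷ 3,900 = 37.2%, over the 36% base limit.
Reserves = 10,280/565 = 18.2 months ≥ 4
Employment 22 ≥ 6 months
37.2% falls in the override range (36%–41%), so the compensating-factor test applies.
Override check — reserves: 18.2 mo (ok); score: 804 (ok).
Both override conditions satisfied; DTI exception granted.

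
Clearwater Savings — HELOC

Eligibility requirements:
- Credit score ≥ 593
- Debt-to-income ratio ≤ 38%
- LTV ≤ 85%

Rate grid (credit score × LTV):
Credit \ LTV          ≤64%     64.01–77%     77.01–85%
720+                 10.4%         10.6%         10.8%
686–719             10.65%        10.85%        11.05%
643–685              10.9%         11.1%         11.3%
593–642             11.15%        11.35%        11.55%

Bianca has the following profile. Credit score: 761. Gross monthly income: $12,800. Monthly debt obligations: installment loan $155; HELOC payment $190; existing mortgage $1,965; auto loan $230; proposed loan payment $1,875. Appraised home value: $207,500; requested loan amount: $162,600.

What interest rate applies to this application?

Credit score 761 ≥ 593; Total monthly debts = (155 + 190 + 1,965 + 230 + 1,875) = 4,415. DTI: 4,415 ÷ 12,800 = 34.5%, within the 38% cap
Loan-to-value = 162,600/207,500 = 78.4% — pass (85% max)
Credit 761 → row 720+; LTV 78.4% → column 77.01–85%. Grid cell → 10.8%.

10.8%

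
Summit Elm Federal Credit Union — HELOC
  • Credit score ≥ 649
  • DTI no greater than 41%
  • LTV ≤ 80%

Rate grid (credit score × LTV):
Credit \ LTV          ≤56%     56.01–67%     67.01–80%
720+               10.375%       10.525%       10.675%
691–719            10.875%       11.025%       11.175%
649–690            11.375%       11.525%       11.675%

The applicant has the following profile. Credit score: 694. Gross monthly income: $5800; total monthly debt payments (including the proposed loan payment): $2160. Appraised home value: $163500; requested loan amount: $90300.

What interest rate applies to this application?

Credit score 694 ≥ 649; DTI: 2,160 ÷ 5,800 = 37.2%, within the 41% cap
LTV: 90,300 ÷ 163,500 = 55.2%, within 80% cap
Score 694 is in the 691–719 band; LTV 55.2% is in the ≤56% band → 10.875%.

10.875%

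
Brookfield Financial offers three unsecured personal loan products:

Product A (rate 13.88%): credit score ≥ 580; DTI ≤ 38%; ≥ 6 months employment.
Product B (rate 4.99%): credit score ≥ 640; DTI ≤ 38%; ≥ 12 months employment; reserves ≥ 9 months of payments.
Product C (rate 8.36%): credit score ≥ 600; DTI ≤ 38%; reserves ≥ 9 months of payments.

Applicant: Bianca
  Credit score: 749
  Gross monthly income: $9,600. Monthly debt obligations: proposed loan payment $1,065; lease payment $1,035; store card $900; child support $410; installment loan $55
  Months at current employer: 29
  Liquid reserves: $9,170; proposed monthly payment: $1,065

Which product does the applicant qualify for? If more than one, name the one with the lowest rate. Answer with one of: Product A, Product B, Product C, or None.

Product A

Total debts = (1,065 + 1,035 + 900 + 410 + 55) = 3,465; DTI = 3,465/9,600 = 36.1%.
Reserves = 9,170/1,065 = 8.6 months.
Product A: score 749 ≥ 580; DTI 36.1% ≤ 38%; employment 29 ≥ 6 mo → qualifies.
Product B: score 749 ≥ 640; DTI 36.1% ≤ 38%; employment 29 ≥ 12 mo; reserves 8.6 < 9 mo → does not qualify.
Product C: score 749 ≥ 600; DTI 36.1% ≤ 38%; reserves 8.6 < 9 mo → does not qualify.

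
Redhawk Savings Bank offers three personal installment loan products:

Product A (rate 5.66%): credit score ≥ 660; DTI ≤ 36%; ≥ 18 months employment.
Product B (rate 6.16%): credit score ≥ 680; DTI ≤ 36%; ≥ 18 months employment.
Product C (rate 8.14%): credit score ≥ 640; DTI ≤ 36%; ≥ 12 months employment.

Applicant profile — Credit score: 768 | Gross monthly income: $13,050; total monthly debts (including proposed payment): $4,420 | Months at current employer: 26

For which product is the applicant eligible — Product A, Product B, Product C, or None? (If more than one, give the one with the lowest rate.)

DTI = 4,420/13,050 = 33.9%.
Product A: score 768 ≥ 660; DTI 33.9% ≤ 36%; employment 26 ≥ 18 mo → qualifies.
Product B: score 768 ≥ 680; DTI 33.9% ≤ 36%; employment 26 ≥ 18 mo → qualifies.
Product C: score 768 ≥ 640; DTI 33.9% ≤ 36%; employment 26 ≥ 12 mo → qualifies.
Qualifying: Product A, Product B, Product C. Lowest rate is 5.66% → Product A.

Product A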